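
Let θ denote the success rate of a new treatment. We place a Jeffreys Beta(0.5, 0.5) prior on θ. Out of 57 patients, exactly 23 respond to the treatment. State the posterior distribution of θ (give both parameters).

Posterior: Beta(23.5, 34.5)

Observing 23 successes and 34 failures updates Beta(0.5, 0.5) by adding the success and failure counts to the two shape parameters: α = 0.5+23 = 23.5, β = 0.5+34 = 34.5.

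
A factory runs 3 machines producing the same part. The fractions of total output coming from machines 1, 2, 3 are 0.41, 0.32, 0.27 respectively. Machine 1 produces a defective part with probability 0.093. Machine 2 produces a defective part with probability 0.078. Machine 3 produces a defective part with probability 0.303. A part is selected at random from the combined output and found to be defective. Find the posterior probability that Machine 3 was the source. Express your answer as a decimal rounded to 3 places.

Posterior probability ≈ 0.565

P(defective|M1) = 0.093; P(defective|M2) = 0.078; P(defective|M3) = 0.303.
Prior × likelihood for each source: 0.41·0.093=0.03813, 0.32·0.078=0.02496, 0.27·0.303=0.08181. Summing gives P(defective) = 0.14490.
P(Machine 3 | defective) = 0.08181 / 0.14490 = 0.565.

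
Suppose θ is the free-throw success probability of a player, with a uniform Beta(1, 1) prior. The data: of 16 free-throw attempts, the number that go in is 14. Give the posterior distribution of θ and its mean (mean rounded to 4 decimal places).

The binomial likelihood is conjugate to the Beta prior: with 14 successes and 2 failures, the posterior is Beta(1+14, 1+2) = Beta(15, 3).
E[θ | data] = 15/(15+3) = 0.8333.

Posterior: Beta(15, 3); mean ≈ 0.8333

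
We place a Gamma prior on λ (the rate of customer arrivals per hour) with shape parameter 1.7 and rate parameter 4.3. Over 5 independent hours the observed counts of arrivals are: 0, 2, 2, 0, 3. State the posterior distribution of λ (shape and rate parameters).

Posterior: Gamma(shape=8.7, rate=9.3)

The Poisson likelihood adds the total count to the shape and the number of exposure periods to the rate. Here ∑xᵢ = 7 and n = 5, so shape 1.7→8.7 and rate 4.3→9.3.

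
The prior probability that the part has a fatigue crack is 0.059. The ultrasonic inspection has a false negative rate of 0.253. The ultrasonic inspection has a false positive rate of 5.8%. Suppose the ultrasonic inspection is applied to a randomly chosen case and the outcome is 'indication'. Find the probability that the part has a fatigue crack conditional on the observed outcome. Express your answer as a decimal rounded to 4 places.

P(H | E) ≈ 0.4468

Write H for 'the part has a fatigue crack'. Prior odds H:¬H = 0.059/0.941 = 0.062699. For the 'indication' outcome, the likelihood ratio is 0.747/0.058 = 12.879.
Posterior odds = 0.062699 × 12.879 = 0.80752, so P(H|E) = 0.80752/(1+0.80752) = 0.4468.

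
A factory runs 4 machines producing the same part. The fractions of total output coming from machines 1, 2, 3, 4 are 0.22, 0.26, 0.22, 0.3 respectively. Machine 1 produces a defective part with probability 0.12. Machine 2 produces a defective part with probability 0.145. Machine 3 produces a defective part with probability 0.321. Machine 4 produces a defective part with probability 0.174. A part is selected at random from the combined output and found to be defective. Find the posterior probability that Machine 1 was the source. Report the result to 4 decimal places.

Posterior probability ≈ 0.1412

P(defective|M1) = 0.12; P(defective|M2) = 0.145; P(defective|M3) = 0.321; P(defective|M4) = 0.174.
Prior × likelihood for each source: 0.22·0.12=0.02640, 0.26·0.145=0.03770, 0.22·0.321=0.07062, 0.3·0.174=0.05220. Summing gives P(defective) = 0.18692.
P(Machine 1 | defective) = 0.02640 / 0.18692 = 0.1412.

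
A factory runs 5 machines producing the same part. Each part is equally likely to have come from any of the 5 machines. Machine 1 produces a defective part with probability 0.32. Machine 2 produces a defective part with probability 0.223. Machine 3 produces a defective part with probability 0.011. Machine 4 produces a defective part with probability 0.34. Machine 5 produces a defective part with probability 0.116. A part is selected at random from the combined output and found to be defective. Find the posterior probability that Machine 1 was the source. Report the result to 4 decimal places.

P(defective|M1) = 0.32; P(defective|M2) = 0.223; P(defective|M3) = 0.011; P(defective|M4) = 0.34; P(defective|M5) = 0.116.
Prior × likelihood for each source: 0.2·0.32=0.06400, 0.2·0.223=0.04460, 0.2·0.011=0.002200, 0.2·0.34=0.06800, 0.2·0.116=0.02320. Summing gives P(defective) = 0.20200.
P(Machine 1 | defective) = 0.06400 / 0.20200 = 0.3168.

Posterior probability ≈ 0.3168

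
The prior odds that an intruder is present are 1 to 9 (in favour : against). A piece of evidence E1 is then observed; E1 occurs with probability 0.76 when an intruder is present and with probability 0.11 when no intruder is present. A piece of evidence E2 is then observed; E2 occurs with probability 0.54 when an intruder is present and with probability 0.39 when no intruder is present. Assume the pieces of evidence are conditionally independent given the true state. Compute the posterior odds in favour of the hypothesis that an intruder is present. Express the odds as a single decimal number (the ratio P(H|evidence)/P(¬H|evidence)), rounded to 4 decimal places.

Prior odds = 1/9 = 0.11111. In log-odds, ln(0.11111) = -2.1972.
Add log likelihood ratios: ln(6.9091) + ln(1.3846) = 2.2583.
Posterior log-odds = 0.061036, so posterior odds = exp(0.061036) = 1.0629.

Posterior odds ≈ 1.0629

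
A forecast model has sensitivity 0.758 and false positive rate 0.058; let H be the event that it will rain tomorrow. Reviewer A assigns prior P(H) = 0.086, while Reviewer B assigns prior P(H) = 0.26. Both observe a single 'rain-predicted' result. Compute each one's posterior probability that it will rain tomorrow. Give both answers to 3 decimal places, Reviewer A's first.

Reviewer A: 0.552; Reviewer B: 0.821

The likelihood ratio for a 'rain-predicted' result is 0.758/0.058 = 13.069.
Reviewer A: prior odds 0.086/0.914 = 0.094092; posterior odds 1.2297; posterior probability 0.552.
Reviewer B: prior odds 0.26/0.74 = 0.35135; posterior odds 4.5918; posterior probability 0.821.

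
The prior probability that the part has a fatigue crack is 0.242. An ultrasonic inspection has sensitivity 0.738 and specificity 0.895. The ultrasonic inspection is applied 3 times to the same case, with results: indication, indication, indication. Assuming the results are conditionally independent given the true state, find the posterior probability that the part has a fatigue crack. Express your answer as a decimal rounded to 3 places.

Let H be the event that the part has a fatigue crack; start with P(H) = 0.242. P('indication'|H) = 0.738, P('indication'|¬H) = 0.105.
Update on result 1 ('indication'): P(H) ← 0.738·0.2420 / (0.738·0.2420 + 0.105·0.7580) = 0.17860/0.25819 = 0.6917.
Update on result 2 ('indication'): P(H) ← 0.738·0.6917 / (0.738·0.6917 + 0.105·0.3083) = 0.51050/0.54287 = 0.9404.
Update on result 3 ('indication'): P(H) ← 0.738·0.9404 / (0.738·0.9404 + 0.105·0.0596) = 0.69400/0.70026 = 0.9911.

Posterior P(H) ≈ 0.991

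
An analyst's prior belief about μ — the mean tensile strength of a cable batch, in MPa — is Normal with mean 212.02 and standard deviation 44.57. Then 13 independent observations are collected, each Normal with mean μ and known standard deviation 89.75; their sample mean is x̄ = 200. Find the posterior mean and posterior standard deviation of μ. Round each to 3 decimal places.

Prior precision 1/τ₀² = 1/44.57² = 0.00050340; data precision n/σ² = 13/89.75² = 0.00161389.
Posterior precision = 0.00050340 + 0.00161389 = 0.00211729, giving posterior SD = 1/√0.00211729 = 21.732.
Posterior mean = (0.00050340·212.02 + 0.00161389·200) / 0.00211729 = 202.858.

Posterior mean ≈ 202.858; posterior SD ≈ 21.732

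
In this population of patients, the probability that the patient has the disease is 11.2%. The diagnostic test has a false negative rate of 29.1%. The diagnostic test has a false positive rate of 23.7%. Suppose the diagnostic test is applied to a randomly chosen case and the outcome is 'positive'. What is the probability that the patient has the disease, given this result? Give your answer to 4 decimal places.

Write H for 'the patient has the disease'. Prior odds H:¬H = 0.112/0.888 = 0.12613. For the 'positive' outcome, the likelihood ratio is 0.709/0.237 = 2.9916.
Posterior odds = 0.12613 × 2.9916 = 0.37731, so P(H|E) = 0.37731/(1+0.37731) = 0.2739.

P(H | E) ≈ 0.2739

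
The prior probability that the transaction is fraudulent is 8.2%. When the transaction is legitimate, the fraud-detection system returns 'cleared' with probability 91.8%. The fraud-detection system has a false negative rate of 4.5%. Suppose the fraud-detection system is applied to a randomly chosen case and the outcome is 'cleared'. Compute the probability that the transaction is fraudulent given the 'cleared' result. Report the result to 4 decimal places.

P(H | E) ≈ 0.0044

Let H be the event that the transaction is fraudulent. P(H) = 0.082, so P(¬H) = 0.918. With E the 'cleared' result, P(E|H) = 0.045 and P(E|¬H) = 0.918.
P(E) = 0.045·0.082 + 0.918·0.918 = 0.0036900 + 0.84272 = 0.84641.
By Bayes' theorem, P(H|E) = 0.0036900 / 0.84641 = 0.0044.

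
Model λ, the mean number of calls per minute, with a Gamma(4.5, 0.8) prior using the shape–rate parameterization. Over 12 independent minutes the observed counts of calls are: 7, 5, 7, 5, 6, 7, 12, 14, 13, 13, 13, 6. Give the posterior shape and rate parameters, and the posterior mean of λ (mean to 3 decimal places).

Posterior: Gamma(shape=112.5, rate=12.8); mean ≈ 8.789

The Poisson likelihood adds the total count to the shape and the number of exposure periods to the rate. Here ∑xᵢ = 108 and n = 12, so shape 4.5→112.5 and rate 0.8→12.8.
Posterior mean = shape/rate = 112.5/12.8 = 8.789.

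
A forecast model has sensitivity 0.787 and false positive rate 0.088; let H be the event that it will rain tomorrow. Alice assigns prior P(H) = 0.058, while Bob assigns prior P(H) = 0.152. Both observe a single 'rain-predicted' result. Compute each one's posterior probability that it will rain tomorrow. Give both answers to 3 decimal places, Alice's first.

P('+'|H) = 0.787, P('+'|¬H) = 0.088.
Alice: numerator 0.787·0.058 = 0.045646; evidence = 0.045646+0.088·0.942 = 0.12854; posterior = 0.355.
Bob: numerator 0.787·0.152 = 0.11962; evidence = 0.11962+0.088·0.848 = 0.19425; posterior = 0.616.

Alice: 0.355; Bob: 0.616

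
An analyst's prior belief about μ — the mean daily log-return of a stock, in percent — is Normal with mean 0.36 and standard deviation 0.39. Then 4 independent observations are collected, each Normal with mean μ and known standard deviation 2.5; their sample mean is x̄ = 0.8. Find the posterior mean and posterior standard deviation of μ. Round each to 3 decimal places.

With known σ, the Normal prior is conjugate. Weight on the data is w = (n/σ²)/(n/σ² + 1/τ₀²) = 0.640000/(0.640000+6.57462) = 0.088709.
Posterior mean = w·x̄ + (1−w)·μ₀ = 0.088709·0.8 + 0.91129·0.36 = 0.399. Posterior variance = 1/(0.640000+6.57462) = 0.138607, so SD = 0.372.

Posterior mean ≈ 0.399; posterior SD ≈ 0.372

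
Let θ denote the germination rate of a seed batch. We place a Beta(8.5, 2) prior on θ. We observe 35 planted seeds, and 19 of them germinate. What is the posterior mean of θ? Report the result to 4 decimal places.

Posterior mean ≈ 0.6044

The binomial likelihood is conjugate to the Beta prior: with 19 successes and 16 failures, the posterior is Beta(8.5+19, 2+16) = Beta(27.5, 18).
E[θ | data] = 27.5/(27.5+18) = 0.6044.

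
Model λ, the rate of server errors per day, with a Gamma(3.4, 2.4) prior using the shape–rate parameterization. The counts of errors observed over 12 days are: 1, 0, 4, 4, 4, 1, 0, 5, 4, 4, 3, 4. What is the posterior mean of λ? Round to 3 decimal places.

Total count ∑xᵢ = 34 over n = 12 days.
Gamma is conjugate to the Poisson likelihood: posterior is Gamma(shape = 3.4+34 = 37.4, rate = 2.4+12 = 14.4).
Posterior mean = shape/rate = 37.4/14.4 = 2.597.

Posterior mean ≈ 2.597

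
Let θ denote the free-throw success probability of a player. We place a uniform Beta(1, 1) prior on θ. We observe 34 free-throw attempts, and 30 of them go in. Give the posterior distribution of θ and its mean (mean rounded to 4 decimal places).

The binomial likelihood is conjugate to the Beta prior: with 30 successes and 4 failures, the posterior is Beta(1+30, 1+4) = Beta(31, 5).
E[θ | data] = 31/(31+5) = 0.8611.

Posterior: Beta(31, 5); mean ≈ 0.8611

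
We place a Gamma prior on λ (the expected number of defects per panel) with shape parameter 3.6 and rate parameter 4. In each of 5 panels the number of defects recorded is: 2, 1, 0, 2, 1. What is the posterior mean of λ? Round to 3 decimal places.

Posterior mean ≈ 1.067

The Poisson likelihood adds the total count to the shape and the number of exposure periods to the rate. Here ∑xᵢ = 6 and n = 5, so shape 3.6→9.6 and rate 4→9.
Posterior mean = shape/rate = 9.6/9 = 1.067.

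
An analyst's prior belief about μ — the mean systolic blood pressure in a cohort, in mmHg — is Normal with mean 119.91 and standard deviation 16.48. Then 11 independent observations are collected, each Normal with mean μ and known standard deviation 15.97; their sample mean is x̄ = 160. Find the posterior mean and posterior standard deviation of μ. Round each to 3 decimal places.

Posterior mean ≈ 156.847; posterior SD ≈ 4.622

With known σ, the Normal prior is conjugate. Weight on the data is w = (n/σ²)/(n/σ² + 1/τ₀²) = 0.0431303/(0.0431303+0.00368202) = 0.92135.
Posterior mean = w·x̄ + (1−w)·μ₀ = 0.92135·160 + 0.078655·119.91 = 156.847. Posterior variance = 1/(0.0431303+0.00368202) = 21.3619, so SD = 4.622.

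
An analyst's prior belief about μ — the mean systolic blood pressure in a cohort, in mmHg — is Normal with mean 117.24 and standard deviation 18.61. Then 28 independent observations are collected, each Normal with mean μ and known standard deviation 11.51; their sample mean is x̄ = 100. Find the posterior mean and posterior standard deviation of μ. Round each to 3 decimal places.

Posterior mean ≈ 100.232; posterior SD ≈ 2.160

With known σ, the Normal prior is conjugate. Weight on the data is w = (n/σ²)/(n/σ² + 1/τ₀²) = 0.211352/(0.211352+0.00288740) = 0.98652.
Posterior mean = w·x̄ + (1−w)·μ₀ = 0.98652·100 + 0.013477·117.24 = 100.232. Posterior variance = 1/(0.211352+0.00288740) = 4.66766, so SD = 2.160.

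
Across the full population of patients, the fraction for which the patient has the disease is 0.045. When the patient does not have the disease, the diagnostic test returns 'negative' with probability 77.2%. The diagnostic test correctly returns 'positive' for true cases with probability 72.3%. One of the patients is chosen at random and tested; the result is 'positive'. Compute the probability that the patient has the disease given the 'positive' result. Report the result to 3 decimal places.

P(H | E) ≈ 0.130

Let H be the event that the patient has the disease. P(H) = 0.045, so P(¬H) = 0.955. With E the 'positive' result, P(E|H) = 0.723 and P(E|¬H) = 0.228.
P(E) = 0.723·0.045 + 0.228·0.955 = 0.032535 + 0.21774 = 0.25027.
By Bayes' theorem, P(H|E) = 0.032535 / 0.25027 = 0.130.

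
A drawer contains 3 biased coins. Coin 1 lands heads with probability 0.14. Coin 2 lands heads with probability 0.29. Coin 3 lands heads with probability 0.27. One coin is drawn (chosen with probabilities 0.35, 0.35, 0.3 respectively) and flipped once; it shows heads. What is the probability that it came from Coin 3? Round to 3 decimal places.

P(heads|C1) = 0.14; P(heads|C2) = 0.29; P(heads|C3) = 0.27.
Prior × likelihood for each source: 0.35·0.14=0.04900, 0.35·0.29=0.1015, 0.3·0.27=0.08100. Summing gives P(heads) = 0.23150.
P(Coin 3 | heads) = 0.08100 / 0.23150 = 0.350.

Posterior probability ≈ 0.350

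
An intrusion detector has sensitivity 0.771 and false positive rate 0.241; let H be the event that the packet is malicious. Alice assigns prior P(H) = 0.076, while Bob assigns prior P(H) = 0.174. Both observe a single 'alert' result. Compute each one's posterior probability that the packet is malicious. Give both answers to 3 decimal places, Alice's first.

P('+'|H) = 0.771, P('+'|¬H) = 0.241.
Alice: numerator 0.771·0.076 = 0.058596; evidence = 0.058596+0.241·0.924 = 0.28128; posterior = 0.208.
Bob: numerator 0.771·0.174 = 0.13415; evidence = 0.13415+0.241·0.826 = 0.33322; posterior = 0.403.

Alice: 0.208; Bob: 0.403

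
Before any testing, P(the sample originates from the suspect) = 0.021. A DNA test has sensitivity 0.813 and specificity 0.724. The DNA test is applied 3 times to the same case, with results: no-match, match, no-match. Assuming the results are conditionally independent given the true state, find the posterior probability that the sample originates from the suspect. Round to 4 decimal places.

Posterior P(H) ≈ 0.0042

With H the event that the sample originates from the suspect, the joint likelihood of the observed sequence is P(data|H) = 0.187·0.813·0.187 = 0.028430 and P(data|¬H) = 0.724·0.276·0.724 = 0.14467.
Bayes: P(H|data) = 0.021·0.028430 / (0.021·0.028430 + 0.979·0.14467) = 0.00059703/0.14223 = 0.0042.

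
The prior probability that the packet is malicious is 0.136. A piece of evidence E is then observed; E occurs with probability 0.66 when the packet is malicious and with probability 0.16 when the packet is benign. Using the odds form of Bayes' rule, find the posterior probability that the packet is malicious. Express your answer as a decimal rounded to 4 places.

Prior odds = 0.136/(1−0.136) = 0.15741.
Likelihood ratio for E = 0.66/0.16 = 4.1250.
Posterior odds = prior odds × LR = 0.64931.
Posterior probability = odds/(1+odds) = 0.64931/1.6493 = 0.3937.

Posterior probability ≈ 0.3937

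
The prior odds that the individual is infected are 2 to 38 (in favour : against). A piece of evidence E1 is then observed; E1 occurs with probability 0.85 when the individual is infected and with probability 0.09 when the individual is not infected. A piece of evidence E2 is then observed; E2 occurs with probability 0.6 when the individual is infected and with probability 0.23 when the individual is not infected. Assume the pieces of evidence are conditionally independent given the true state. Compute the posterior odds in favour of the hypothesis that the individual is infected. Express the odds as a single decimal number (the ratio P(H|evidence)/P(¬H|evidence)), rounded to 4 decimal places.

Prior odds = 2/38 = 0.052632.
Likelihood ratio for E1 = 0.85/0.09 = 9.4444.
Likelihood ratio for E2 = 0.6/0.23 = 2.6087.
Posterior odds = prior odds × LR₁ × LR₂ = 1.2967.

Posterior odds ≈ 1.2967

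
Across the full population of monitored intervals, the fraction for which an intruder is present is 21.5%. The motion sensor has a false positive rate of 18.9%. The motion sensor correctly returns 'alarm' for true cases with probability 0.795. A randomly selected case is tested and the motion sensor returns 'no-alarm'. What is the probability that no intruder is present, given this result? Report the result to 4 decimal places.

P(¬H | E) ≈ 0.9353

Write H for 'an intruder is present'. Prior odds H:¬H = 0.215/0.785 = 0.27389. For the 'no-alarm' outcome, the likelihood ratio is 0.205/0.811 = 0.25277.
Posterior odds = 0.27389 × 0.25277 = 0.069231, so P(H|E) = 0.069231/(1+0.069231) = 0.0647. Then P(¬H|E) = 1 − 0.0647 = 0.9353.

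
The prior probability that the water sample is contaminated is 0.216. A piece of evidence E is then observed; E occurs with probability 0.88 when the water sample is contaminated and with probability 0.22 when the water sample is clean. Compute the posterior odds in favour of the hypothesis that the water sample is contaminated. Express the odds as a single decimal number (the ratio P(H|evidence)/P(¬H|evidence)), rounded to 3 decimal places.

Prior odds = 0.216/(1−0.216) = 0.27551. In log-odds, ln(0.27551) = -1.2891.
Add log likelihood ratio: ln(4.0000) = 1.3863.
Posterior log-odds = 0.097164, so posterior odds = exp(0.097164) = 1.1020.

Posterior odds ≈ 1.102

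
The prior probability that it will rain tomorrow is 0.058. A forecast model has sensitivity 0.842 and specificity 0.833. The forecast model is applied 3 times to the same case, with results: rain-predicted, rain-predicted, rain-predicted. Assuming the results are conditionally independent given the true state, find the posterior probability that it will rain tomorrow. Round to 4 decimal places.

Posterior P(H) ≈ 0.8875

With H the event that it will rain tomorrow, the joint likelihood of the observed sequence is P(data|H) = 0.842·0.842·0.842 = 0.59695 and P(data|¬H) = 0.167·0.167·0.167 = 0.0046575.
Bayes: P(H|data) = 0.058·0.59695 / (0.058·0.59695 + 0.942·0.0046575) = 0.034623/0.039010 = 0.8875.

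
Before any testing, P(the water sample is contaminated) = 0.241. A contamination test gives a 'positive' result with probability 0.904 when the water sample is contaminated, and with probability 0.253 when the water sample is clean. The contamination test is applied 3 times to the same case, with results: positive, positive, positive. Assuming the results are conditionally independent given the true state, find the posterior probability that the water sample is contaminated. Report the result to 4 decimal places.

Posterior P(H) ≈ 0.9354

With H the event that the water sample is contaminated, the joint likelihood of the observed sequence is P(data|H) = 0.904·0.904·0.904 = 0.73876 and P(data|¬H) = 0.253·0.253·0.253 = 0.016194.
Bayes: P(H|data) = 0.241·0.73876 / (0.241·0.73876 + 0.759·0.016194) = 0.17804/0.19033 = 0.9354.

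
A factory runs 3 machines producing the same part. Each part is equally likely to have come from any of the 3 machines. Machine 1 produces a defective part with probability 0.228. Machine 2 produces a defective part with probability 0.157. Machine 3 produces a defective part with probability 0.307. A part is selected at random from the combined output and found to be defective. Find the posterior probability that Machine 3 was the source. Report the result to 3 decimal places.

Posterior probability ≈ 0.444

P(defective|M1) = 0.228; P(defective|M2) = 0.157; P(defective|M3) = 0.307.
Prior × likelihood for each source: 0.333333·0.228=0.07600, 0.333333·0.157=0.05233, 0.333333·0.307=0.1023. Summing gives P(defective) = 0.23067.
P(Machine 3 | defective) = 0.1023 / 0.23067 = 0.444.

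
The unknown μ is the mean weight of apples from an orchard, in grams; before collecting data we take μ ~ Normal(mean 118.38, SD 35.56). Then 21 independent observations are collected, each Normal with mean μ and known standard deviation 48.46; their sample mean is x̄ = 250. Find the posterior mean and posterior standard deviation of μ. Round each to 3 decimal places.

Posterior mean ≈ 239.306; posterior SD ≈ 10.136

Prior precision 1/τ₀² = 1/35.56² = 0.00079082; data precision n/σ² = 21/48.46² = 0.00894237.
Posterior precision = 0.00079082 + 0.00894237 = 0.00973318, giving posterior SD = 1/√0.00973318 = 10.136.
Posterior mean = (0.00079082·118.38 + 0.00894237·250) / 0.00973318 = 239.306.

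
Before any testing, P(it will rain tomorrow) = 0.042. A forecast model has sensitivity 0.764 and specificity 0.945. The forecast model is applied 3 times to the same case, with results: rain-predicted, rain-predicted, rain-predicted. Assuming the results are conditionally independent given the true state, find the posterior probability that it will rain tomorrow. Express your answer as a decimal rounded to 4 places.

Let H be the event that it will rain tomorrow; start with P(H) = 0.042. P('rain-predicted'|H) = 0.764, P('rain-predicted'|¬H) = 0.055.
Update on result 1 ('rain-predicted'): P(H) ← 0.764·0.0420 / (0.764·0.0420 + 0.055·0.9580) = 0.032088/0.084778 = 0.3785.
Update on result 2 ('rain-predicted'): P(H) ← 0.764·0.3785 / (0.764·0.3785 + 0.055·0.6215) = 0.28917/0.32335 = 0.8943.
Update on result 3 ('rain-predicted'): P(H) ← 0.764·0.8943 / (0.764·0.8943 + 0.055·0.1057) = 0.68323/0.68905 = 0.9916.

Posterior P(H) ≈ 0.9916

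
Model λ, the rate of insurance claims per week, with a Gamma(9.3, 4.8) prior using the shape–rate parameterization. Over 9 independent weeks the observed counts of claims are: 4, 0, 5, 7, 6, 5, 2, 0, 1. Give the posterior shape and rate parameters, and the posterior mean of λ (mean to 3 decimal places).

The Poisson likelihood adds the total count to the shape and the number of exposure periods to the rate. Here ∑xᵢ = 30 and n = 9, so shape 9.3→39.3 and rate 4.8→13.8.
E[λ | data] = 39.3/13.8 = 2.848.

Posterior: Gamma(shape=39.3, rate=13.8); mean ≈ 2.848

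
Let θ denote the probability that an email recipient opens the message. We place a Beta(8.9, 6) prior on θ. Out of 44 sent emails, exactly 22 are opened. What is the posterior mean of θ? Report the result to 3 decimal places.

The binomial likelihood is conjugate to the Beta prior: with 22 successes and 22 failures, the posterior is Beta(8.9+22, 6+22) = Beta(30.9, 28).
E[θ | data] = 30.9/(30.9+28) = 0.525.

Posterior mean ≈ 0.525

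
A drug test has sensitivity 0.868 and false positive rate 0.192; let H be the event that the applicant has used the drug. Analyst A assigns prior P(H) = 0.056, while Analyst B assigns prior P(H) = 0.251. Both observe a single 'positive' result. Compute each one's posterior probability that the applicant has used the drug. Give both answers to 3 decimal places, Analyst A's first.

Analyst A: 0.211; Analyst B: 0.602

The likelihood ratio for a 'positive' result is 0.868/0.192 = 4.5208.
Analyst A: prior odds 0.056/0.944 = 0.059322; posterior odds 0.26819; posterior probability 0.211.
Analyst B: prior odds 0.251/0.749 = 0.33511; posterior odds 1.5150; posterior probability 0.602.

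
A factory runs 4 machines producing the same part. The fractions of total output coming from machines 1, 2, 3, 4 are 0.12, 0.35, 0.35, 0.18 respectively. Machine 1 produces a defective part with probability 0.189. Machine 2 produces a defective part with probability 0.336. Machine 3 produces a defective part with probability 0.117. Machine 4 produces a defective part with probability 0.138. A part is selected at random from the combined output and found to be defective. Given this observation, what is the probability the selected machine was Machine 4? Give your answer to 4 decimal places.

Tabulate prior·likelihood by source: [1] prior 0.12, lik 0.189, product 0.02268; [2] prior 0.35, lik 0.336, product 0.1176; [3] prior 0.35, lik 0.117, product 0.04095; [4] prior 0.18, lik 0.138, product 0.02484.
Normalizing constant = 0.20607; the posterior for Machine 4 is its product over the sum, 0.02484/0.20607 = 0.1205.

Posterior probability ≈ 0.1205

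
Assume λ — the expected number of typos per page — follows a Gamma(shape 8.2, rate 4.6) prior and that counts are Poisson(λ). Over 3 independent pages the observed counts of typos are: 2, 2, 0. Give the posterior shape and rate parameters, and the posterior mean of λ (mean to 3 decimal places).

Posterior: Gamma(shape=12.2, rate=7.6); mean ≈ 1.605

The Poisson likelihood adds the total count to the shape and the number of exposure periods to the rate. Here ∑xᵢ = 4 and n = 3, so shape 8.2→12.2 and rate 4.6→7.6.
Posterior mean = shape/rate = 12.2/7.6 = 1.605.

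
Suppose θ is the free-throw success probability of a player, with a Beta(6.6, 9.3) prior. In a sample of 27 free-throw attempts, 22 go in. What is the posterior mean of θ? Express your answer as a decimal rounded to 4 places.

The binomial likelihood is conjugate to the Beta prior: with 22 successes and 5 failures, the posterior is Beta(6.6+22, 9.3+5) = Beta(28.6, 14.3).
E[θ | data] = 28.6/(28.6+14.3) = 0.6667.

Posterior mean ≈ 0.6667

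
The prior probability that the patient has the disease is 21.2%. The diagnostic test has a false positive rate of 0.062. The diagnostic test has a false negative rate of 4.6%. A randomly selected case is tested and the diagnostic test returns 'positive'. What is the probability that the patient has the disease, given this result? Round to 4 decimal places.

Let H be the event that the patient has the disease. P(H) = 0.212, so P(¬H) = 0.788. With E the 'positive' result, P(E|H) = 0.954 and P(E|¬H) = 0.062.
P(E) = 0.954·0.212 + 0.062·0.788 = 0.20225 + 0.048856 = 0.25110.
By Bayes' theorem, P(H|E) = 0.20225 / 0.25110 = 0.8054.

P(H | E) ≈ 0.8054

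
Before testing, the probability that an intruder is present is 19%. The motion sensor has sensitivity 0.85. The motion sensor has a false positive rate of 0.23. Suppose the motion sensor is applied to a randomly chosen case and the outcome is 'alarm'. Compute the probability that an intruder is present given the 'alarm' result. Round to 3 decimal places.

P(H | E) ≈ 0.464

Let H be the event that an intruder is present. P(H) = 0.19, so P(¬H) = 0.81. With E the 'alarm' result, P(E|H) = 0.85 and P(E|¬H) = 0.23.
P(E) = 0.85·0.19 + 0.23·0.81 = 0.16150 + 0.18630 = 0.34780.
By Bayes' theorem, P(H|E) = 0.16150 / 0.34780 = 0.464.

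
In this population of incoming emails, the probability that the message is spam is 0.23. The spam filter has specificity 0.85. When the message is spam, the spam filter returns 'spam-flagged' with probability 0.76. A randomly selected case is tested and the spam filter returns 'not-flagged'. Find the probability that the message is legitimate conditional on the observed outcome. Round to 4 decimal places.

Let H be the event that the message is spam. P(H) = 0.23, so P(¬H) = 0.77. With E the 'not-flagged' result, P(E|H) = 0.24 and P(E|¬H) = 0.85.
P(E) = 0.24·0.23 + 0.85·0.77 = 0.055200 + 0.65450 = 0.70970.
By Bayes' theorem, P(H|E) = 0.055200 / 0.70970 = 0.0778. Hence P(¬H|E) = 1 − 0.0778 = 0.9222.

P(¬H | E) ≈ 0.9222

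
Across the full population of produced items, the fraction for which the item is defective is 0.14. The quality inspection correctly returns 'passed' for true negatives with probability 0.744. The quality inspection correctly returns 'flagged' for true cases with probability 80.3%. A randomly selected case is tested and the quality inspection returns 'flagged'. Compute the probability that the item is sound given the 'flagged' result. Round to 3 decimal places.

P(¬H | E) ≈ 0.662

Let H be the event that the item is defective. P(H) = 0.14, so P(¬H) = 0.86. With E the 'flagged' result, P(E|H) = 0.803 and P(E|¬H) = 0.256.
P(E) = 0.803·0.14 + 0.256·0.86 = 0.11242 + 0.22016 = 0.33258.
By Bayes' theorem, P(H|E) = 0.11242 / 0.33258 = 0.338. Hence P(¬H|E) = 1 − 0.338 = 0.662.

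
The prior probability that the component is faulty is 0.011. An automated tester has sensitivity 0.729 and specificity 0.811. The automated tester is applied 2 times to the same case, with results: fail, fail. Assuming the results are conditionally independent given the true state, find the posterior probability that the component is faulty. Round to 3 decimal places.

Posterior P(H) ≈ 0.142

Let H be the event that the component is faulty; start with P(H) = 0.011. P('fail'|H) = 0.729, P('fail'|¬H) = 0.189.
Update on result 1 ('fail'): P(H) ← 0.729·0.0110 / (0.729·0.0110 + 0.189·0.9890) = 0.0080190/0.19494 = 0.0411.
Update on result 2 ('fail'): P(H) ← 0.729·0.0411 / (0.729·0.0411 + 0.189·0.9589) = 0.029988/0.21121 = 0.1420.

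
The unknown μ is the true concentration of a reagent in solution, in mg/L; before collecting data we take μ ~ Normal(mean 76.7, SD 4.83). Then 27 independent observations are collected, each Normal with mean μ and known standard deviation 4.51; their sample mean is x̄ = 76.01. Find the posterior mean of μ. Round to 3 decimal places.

Posterior mean ≈ 76.032

With known σ, the Normal prior is conjugate. Weight on the data is w = (n/σ²)/(n/σ² + 1/τ₀²) = 1.32743/(1.32743+0.0428653) = 0.96872.
Posterior mean = w·x̄ + (1−w)·μ₀ = 0.96872·76.01 + 0.031282·76.7 = 76.032.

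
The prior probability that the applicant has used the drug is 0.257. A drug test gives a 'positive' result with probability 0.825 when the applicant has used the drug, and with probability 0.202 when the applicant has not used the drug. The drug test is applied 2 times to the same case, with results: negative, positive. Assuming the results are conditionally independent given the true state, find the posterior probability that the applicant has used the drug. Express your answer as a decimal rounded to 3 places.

Posterior P(H) ≈ 0.237

With H the event that the applicant has used the drug, the joint likelihood of the observed sequence is P(data|H) = 0.175·0.825 = 0.14437 and P(data|¬H) = 0.798·0.202 = 0.16120.
Bayes: P(H|data) = 0.257·0.14437 / (0.257·0.14437 + 0.743·0.16120) = 0.037104/0.15687 = 0.2365.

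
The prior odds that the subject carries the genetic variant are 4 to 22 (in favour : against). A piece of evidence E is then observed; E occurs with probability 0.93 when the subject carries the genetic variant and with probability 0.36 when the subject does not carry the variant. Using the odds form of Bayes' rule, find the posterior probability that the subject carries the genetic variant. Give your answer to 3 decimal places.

Prior odds = 4/22 = 0.18182.
Likelihood ratio for E = 0.93/0.36 = 2.5833.
Posterior odds = prior odds × LR = 0.46970.
Posterior probability = odds/(1+odds) = 0.46970/1.4697 = 0.320.

Posterior probability ≈ 0.320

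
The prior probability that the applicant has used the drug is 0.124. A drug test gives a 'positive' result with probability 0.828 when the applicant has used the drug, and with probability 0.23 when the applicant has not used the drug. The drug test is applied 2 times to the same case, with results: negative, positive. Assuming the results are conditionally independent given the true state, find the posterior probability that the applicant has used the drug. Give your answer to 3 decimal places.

Posterior P(H) ≈ 0.102

With H the event that the applicant has used the drug, the joint likelihood of the observed sequence is P(data|H) = 0.172·0.828 = 0.14242 and P(data|¬H) = 0.77·0.23 = 0.17710.
Bayes: P(H|data) = 0.124·0.14242 / (0.124·0.14242 + 0.876·0.17710) = 0.017660/0.17280 = 0.1022.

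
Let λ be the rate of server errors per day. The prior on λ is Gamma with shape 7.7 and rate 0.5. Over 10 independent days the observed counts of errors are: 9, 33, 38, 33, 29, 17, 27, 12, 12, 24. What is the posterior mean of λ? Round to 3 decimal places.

The Poisson likelihood adds the total count to the shape and the number of exposure periods to the rate. Here ∑xᵢ = 234 and n = 10, so shape 7.7→241.7 and rate 0.5→10.5.
E[λ | data] = 241.7/10.5 = 23.019.

Posterior mean ≈ 23.019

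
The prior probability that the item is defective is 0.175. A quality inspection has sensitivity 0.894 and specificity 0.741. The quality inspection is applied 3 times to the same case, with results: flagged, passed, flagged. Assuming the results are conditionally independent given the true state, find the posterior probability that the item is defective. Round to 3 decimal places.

Posterior P(H) ≈ 0.266

With H the event that the item is defective, the joint likelihood of the observed sequence is P(data|H) = 0.894·0.106·0.894 = 0.084719 and P(data|¬H) = 0.259·0.741·0.259 = 0.049707.
Bayes: P(H|data) = 0.175·0.084719 / (0.175·0.084719 + 0.825·0.049707) = 0.014826/0.055834 = 0.2655.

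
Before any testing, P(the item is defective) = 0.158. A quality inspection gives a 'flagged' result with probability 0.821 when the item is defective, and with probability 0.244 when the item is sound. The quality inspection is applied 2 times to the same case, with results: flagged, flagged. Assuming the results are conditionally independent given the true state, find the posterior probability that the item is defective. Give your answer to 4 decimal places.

With H the event that the item is defective, the joint likelihood of the observed sequence is P(data|H) = 0.821·0.821 = 0.67404 and P(data|¬H) = 0.244·0.244 = 0.059536.
Bayes: P(H|data) = 0.158·0.67404 / (0.158·0.67404 + 0.842·0.059536) = 0.10650/0.15663 = 0.6799.

Posterior P(H) ≈ 0.6799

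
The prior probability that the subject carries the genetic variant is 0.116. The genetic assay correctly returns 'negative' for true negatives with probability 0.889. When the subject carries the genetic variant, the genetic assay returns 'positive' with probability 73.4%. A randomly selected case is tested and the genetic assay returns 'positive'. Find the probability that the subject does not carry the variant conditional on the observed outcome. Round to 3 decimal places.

P(¬H | E) ≈ 0.535

Let H be the event that the subject carries the genetic variant. P(H) = 0.116, so P(¬H) = 0.884. With E the 'positive' result, P(E|H) = 0.734 and P(E|¬H) = 0.111.
P(E) = 0.734·0.116 + 0.111·0.884 = 0.085144 + 0.098124 = 0.18327.
By Bayes' theorem, P(H|E) = 0.085144 / 0.18327 = 0.465. Hence P(¬H|E) = 1 − 0.465 = 0.535.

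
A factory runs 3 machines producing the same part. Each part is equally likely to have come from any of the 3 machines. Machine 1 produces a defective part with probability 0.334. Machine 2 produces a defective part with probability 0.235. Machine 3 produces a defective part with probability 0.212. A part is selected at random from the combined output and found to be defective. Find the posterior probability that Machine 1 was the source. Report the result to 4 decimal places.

P(defective|M1) = 0.334; P(defective|M2) = 0.235; P(defective|M3) = 0.212.
Prior × likelihood for each source: 0.333333·0.334=0.1113, 0.333333·0.235=0.07833, 0.333333·0.212=0.07067. Summing gives P(defective) = 0.26033.
P(Machine 1 | defective) = 0.1113 / 0.26033 = 0.4277.

Posterior probability ≈ 0.4277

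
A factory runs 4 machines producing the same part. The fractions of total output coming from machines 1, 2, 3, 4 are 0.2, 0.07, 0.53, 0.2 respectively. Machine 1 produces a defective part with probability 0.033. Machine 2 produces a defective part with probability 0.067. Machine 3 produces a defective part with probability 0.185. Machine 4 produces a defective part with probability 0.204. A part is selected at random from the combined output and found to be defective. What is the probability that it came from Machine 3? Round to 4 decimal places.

Tabulate prior·likelihood by source: [1] prior 0.2, lik 0.033, product 0.006600; [2] prior 0.07, lik 0.067, product 0.004690; [3] prior 0.53, lik 0.185, product 0.09805; [4] prior 0.2, lik 0.204, product 0.04080.
Normalizing constant = 0.15014; the posterior for Machine 3 is its product over the sum, 0.09805/0.15014 = 0.6531.

Posterior probability ≈ 0.6531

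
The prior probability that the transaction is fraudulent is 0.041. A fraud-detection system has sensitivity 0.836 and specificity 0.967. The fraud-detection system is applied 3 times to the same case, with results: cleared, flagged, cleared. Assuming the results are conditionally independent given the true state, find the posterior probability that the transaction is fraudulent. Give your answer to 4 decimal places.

Posterior P(H) ≈ 0.0302

Let H be the event that the transaction is fraudulent; start with P(H) = 0.041. P('flagged'|H) = 0.836, P('flagged'|¬H) = 0.033.
Update on result 1 ('cleared'): P(H) ← 0.164·0.0410 / (0.164·0.0410 + 0.967·0.9590) = 0.0067240/0.93408 = 0.0072.
Update on result 2 ('flagged'): P(H) ← 0.836·0.0072 / (0.836·0.0072 + 0.033·0.9928) = 0.0060180/0.038780 = 0.1552.
Update on result 3 ('cleared'): P(H) ← 0.164·0.1552 / (0.164·0.1552 + 0.967·0.8448) = 0.025450/0.84239 = 0.0302.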